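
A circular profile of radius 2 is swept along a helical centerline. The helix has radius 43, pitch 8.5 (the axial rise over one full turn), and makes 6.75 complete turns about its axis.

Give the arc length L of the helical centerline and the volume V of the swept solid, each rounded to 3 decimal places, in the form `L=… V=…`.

2πR = 2π·43 = 270.176968
per-turn = √(270.176968² + 8.5²) = √(72995.5942 + 72.25) = √73067.8442 = 270.310644
L = 6.75 × 270.310644 = 1824.596846
V = π·2² × L = 12.566371 × 1824.596846 = 22928.560184

L=1824.597 V=22928.560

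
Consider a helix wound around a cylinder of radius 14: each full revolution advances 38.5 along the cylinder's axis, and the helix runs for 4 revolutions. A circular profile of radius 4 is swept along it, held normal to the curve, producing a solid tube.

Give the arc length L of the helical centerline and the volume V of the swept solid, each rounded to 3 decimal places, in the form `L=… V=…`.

L=384.084 V=19306.154

2πR = 2π·14 = 87.964594
per-turn = √(87.964594² + 38.5²) = √(7737.7699 + 1482.25) = √9220.0199 = 96.020934
L = 4 × 96.020934 = 384.083738
V = π·4² × L = 50.265482 × 384.083738 = 19306.154382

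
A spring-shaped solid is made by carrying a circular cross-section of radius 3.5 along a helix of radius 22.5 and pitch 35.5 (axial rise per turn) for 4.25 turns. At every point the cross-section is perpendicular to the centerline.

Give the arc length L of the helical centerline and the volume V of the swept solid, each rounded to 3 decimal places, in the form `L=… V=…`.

2πR = 2π·22.5 = 141.371669
per-turn = √(141.371669² + 35.5²) = √(19985.9489 + 1260.25) = √21246.1989 = 145.760759
L = 4.25 × 145.760759 = 619.483226
V = π·3.5² × L = 38.484510 × 619.483226 = 23840.508427

L=619.483 V=23840.508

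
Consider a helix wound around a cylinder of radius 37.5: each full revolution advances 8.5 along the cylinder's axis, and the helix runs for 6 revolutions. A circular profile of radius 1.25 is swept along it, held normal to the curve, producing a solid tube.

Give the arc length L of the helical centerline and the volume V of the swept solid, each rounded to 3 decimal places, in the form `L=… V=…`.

L=1414.636 V=6944.080

2πR = 2π·37.5 = 235.619449
per-turn = √(235.619449² + 8.5²) = √(55516.5248 + 72.25) = √55588.7748 = 235.772718
L = 6 × 235.772718 = 1414.636311
V = π·1.25² × L = 4.908739 × 1414.636311 = 6944.079751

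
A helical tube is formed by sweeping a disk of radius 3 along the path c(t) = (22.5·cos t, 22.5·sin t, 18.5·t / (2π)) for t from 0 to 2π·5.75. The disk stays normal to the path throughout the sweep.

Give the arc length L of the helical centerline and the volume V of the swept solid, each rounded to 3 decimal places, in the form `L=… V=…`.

L=819.818 V=23179.800

2πR = 2π·22.5 = 141.371669
per-turn = √(141.371669² + 18.5²) = √(19985.9489 + 342.25) = √20328.1989 = 142.576993
L = 5.75 × 142.576993 = 819.817709
V = π·3² × L = 28.274334 × 819.817709 = 23179.799636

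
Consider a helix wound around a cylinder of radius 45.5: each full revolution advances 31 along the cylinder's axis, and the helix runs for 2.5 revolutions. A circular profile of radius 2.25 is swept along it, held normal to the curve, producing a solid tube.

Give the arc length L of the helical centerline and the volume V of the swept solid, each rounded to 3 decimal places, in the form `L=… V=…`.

L=718.902 V=11433.641

2πR = 2π·45.5 = 285.884931
per-turn = √(285.884931² + 31²) = √(81730.1940 + 961) = √82691.1940 = 287.560766
L = 2.5 × 287.560766 = 718.901915
V = π·2.25² × L = 15.904313 × 718.901915 = 11433.640928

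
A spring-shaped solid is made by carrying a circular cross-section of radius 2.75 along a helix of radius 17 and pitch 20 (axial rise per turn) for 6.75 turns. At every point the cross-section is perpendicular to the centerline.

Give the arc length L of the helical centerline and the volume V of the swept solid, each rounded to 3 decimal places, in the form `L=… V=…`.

L=733.525 V=17427.313

2πR = 2π·17 = 106.814150
per-turn = √(106.814150² + 20²) = √(11409.2627 + 400) = √11809.2627 = 108.670432
L = 6.75 × 108.670432 = 733.525413
V = π·2.75² × L = 23.758294 × 733.525413 = 17427.312738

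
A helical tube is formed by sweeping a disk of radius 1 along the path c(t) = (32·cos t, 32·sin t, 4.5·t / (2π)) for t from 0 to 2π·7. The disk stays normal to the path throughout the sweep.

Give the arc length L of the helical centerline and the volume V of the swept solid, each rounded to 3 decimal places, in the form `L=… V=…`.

2πR = 2π·32 = 201.061930
per-turn = √(201.061930² + 4.5²) = √(40425.8996 + 20.25) = √40446.1496 = 201.112281
L = 7 × 201.112281 = 1407.785968
V = π·1² × L = 3.141593 × 1407.785968 = 4422.690055

L=1407.786 V=4422.690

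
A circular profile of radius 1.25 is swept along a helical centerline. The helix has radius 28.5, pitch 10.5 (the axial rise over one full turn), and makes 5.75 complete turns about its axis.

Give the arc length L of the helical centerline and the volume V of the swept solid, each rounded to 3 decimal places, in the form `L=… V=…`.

2πR = 2π·28.5 = 179.070781
per-turn = √(179.070781² + 10.5²) = √(32066.3447 + 110.25) = √32176.5947 = 179.378356
L = 5.75 × 179.378356 = 1031.425549
V = π·1.25² × L = 4.908739 × 1031.425549 = 5062.998322

L=1031.426 V=5062.998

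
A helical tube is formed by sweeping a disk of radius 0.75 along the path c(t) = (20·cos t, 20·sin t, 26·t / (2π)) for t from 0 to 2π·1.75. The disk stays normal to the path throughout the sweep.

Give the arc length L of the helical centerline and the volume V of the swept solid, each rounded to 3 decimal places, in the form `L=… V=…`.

L=224.569 V=396.846

2πR = 2π·20 = 125.663706
per-turn = √(125.663706² + 26²) = √(15791.3670 + 676) = √16467.3670 = 128.325239
L = 1.75 × 128.325239 = 224.569169
V = π·0.75² × L = 1.767146 × 224.569169 = 396.846479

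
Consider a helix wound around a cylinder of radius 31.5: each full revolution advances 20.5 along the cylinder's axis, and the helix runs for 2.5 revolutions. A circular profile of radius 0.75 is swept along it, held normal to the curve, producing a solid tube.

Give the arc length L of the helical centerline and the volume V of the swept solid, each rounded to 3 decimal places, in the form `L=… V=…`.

2πR = 2π·31.5 = 197.920337
per-turn = √(197.920337² + 20.5²) = √(39172.4599 + 420.25) = √39592.7099 = 198.979169
L = 2.5 × 198.979169 = 497.447924
V = π·0.75² × L = 1.767146 × 497.447924 = 879.063043

L=497.448 V=879.063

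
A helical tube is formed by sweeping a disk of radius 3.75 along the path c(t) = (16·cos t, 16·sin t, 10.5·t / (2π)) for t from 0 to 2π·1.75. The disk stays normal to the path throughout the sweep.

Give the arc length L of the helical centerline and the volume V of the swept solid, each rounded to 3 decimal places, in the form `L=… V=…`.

2πR = 2π·16 = 100.530965
per-turn = √(100.530965² + 10.5²) = √(10106.4749 + 110.25) = √10216.7249 = 101.077816
L = 1.75 × 101.077816 = 176.886178
V = π·3.75² × L = 44.178647 × 176.886178 = 7814.591970

L=176.886 V=7814.592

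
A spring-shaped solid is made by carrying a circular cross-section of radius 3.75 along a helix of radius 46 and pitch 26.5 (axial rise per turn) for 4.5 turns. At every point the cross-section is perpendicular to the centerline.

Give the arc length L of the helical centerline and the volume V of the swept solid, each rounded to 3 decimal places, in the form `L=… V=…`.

L=1306.075 V=57700.615

2πR = 2π·46 = 289.026524
per-turn = √(289.026524² + 26.5²) = √(83536.3317 + 702.25) = √84238.5817 = 290.238836
L = 4.5 × 290.238836 = 1306.074760
V = π·3.75² × L = 44.178647 × 1306.074760 = 57700.615369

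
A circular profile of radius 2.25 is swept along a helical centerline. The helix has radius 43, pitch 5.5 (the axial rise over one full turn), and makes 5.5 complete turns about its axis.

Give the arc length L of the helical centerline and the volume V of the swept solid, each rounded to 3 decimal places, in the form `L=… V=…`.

2πR = 2π·43 = 270.176968
per-turn = √(270.176968² + 5.5²) = √(72995.5942 + 30.25) = √73025.8442 = 270.232944
L = 5.5 × 270.232944 = 1486.281193
V = π·2.25² × L = 15.904313 × 1486.281193 = 23638.281020

L=1486.281 V=23638.281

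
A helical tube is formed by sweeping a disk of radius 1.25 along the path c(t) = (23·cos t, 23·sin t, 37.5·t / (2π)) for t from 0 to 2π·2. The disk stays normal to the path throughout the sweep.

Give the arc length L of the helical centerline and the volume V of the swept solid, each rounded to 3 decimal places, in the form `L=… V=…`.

2πR = 2π·23 = 144.513262
per-turn = √(144.513262² + 37.5²) = √(20884.0829 + 1406.25) = √22290.3329 = 149.299474
L = 2 × 149.299474 = 298.598948
V = π·1.25² × L = 4.908739 × 298.598948 = 1465.744158

L=298.599 V=1465.744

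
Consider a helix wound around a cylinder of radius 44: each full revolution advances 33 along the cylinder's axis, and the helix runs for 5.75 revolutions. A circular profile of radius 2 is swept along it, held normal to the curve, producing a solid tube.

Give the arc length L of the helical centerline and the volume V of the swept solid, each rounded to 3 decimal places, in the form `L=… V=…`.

L=1600.931 V=20117.888

2πR = 2π·44 = 276.460154
per-turn = √(276.460154² + 33²) = √(76430.2165 + 1089) = √77519.2165 = 278.422730
L = 5.75 × 278.422730 = 1600.930696
V = π·2² × L = 12.566371 × 1600.930696 = 20117.888460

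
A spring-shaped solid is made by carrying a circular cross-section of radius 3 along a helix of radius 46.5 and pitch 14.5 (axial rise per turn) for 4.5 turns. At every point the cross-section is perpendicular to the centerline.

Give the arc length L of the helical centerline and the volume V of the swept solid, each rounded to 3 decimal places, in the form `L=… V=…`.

L=1316.375 V=37219.617

2πR = 2π·46.5 = 292.168117
per-turn = √(292.168117² + 14.5²) = √(85362.2085 + 210.25) = √85572.4585 = 292.527705
L = 4.5 × 292.527705 = 1316.374675
V = π·3² × L = 28.274334 × 1316.374675 = 37219.617064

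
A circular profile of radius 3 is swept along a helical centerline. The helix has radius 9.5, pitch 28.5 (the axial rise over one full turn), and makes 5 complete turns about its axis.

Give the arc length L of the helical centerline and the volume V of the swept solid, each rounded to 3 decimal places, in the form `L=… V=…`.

L=330.726 V=9351.046

2πR = 2π·9.5 = 59.690260
per-turn = √(59.690260² + 28.5²) = √(3562.9272 + 812.25) = √4375.1772 = 66.145122
L = 5 × 66.145122 = 330.725611
V = π·3² × L = 28.274334 × 330.725611 = 9351.046347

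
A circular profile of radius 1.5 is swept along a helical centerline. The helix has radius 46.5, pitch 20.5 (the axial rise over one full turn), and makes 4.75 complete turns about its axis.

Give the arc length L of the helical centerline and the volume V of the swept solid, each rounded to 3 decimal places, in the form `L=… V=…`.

L=1391.211 V=9833.888

2πR = 2π·46.5 = 292.168117
per-turn = √(292.168117² + 20.5²) = √(85362.2085 + 420.25) = √85782.4585 = 292.886426
L = 4.75 × 292.886426 = 1391.210523
V = π·1.5² × L = 7.068583 × 1391.210523 = 9833.887706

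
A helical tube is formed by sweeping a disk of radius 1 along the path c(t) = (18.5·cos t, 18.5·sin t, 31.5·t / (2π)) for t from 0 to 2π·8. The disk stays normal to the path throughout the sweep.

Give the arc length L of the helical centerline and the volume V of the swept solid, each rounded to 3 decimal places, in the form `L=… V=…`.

L=963.452 V=3026.773

2πR = 2π·18.5 = 116.238928
per-turn = √(116.238928² + 31.5²) = √(13511.4884 + 992.25) = √14503.7384 = 120.431468
L = 8 × 120.431468 = 963.451742
V = π·1² × L = 3.141593 × 963.451742 = 3026.772915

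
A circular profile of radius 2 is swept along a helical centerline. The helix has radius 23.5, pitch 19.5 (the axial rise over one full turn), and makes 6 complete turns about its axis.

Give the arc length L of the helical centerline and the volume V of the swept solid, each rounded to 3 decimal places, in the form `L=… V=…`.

2πR = 2π·23.5 = 147.654855
per-turn = √(147.654855² + 19.5²) = √(21801.9561 + 380.25) = √22182.2061 = 148.936920
L = 6 × 148.936920 = 893.621520
V = π·2² × L = 12.566371 × 893.621520 = 11229.579205

L=893.622 V=11229.579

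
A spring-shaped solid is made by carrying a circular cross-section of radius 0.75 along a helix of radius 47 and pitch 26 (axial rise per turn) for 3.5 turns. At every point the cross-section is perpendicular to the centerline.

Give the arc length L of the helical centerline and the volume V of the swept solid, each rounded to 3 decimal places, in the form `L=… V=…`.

L=1037.582 V=1833.559

2πR = 2π·47 = 295.309709
per-turn = √(295.309709² + 26²) = √(87207.8245 + 676) = √87883.8245 = 296.452061
L = 3.5 × 296.452061 = 1037.582214
V = π·0.75² × L = 1.767146 × 1037.582214 = 1833.559121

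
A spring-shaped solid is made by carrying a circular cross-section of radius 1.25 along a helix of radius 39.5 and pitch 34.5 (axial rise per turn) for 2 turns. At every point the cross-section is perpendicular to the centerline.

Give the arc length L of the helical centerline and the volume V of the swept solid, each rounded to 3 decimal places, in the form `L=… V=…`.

2πR = 2π·39.5 = 248.185820
per-turn = √(248.185820² + 34.5²) = √(61596.2011 + 1190.25) = √62786.4511 = 250.572247
L = 2 × 250.572247 = 501.144494
V = π·1.25² × L = 4.908739 × 501.144494 = 2459.987284

L=501.144 V=2459.987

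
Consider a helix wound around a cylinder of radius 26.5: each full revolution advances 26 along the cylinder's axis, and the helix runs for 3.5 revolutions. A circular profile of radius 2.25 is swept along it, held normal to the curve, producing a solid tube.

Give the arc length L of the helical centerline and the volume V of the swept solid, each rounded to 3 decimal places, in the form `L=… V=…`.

L=589.828 V=9380.802

2πR = 2π·26.5 = 166.504411
per-turn = √(166.504411² + 26²) = √(27723.7188 + 676) = √28399.7188 = 168.522161
L = 3.5 × 168.522161 = 589.827564
V = π·2.25² × L = 15.904313 × 589.827564 = 9380.802076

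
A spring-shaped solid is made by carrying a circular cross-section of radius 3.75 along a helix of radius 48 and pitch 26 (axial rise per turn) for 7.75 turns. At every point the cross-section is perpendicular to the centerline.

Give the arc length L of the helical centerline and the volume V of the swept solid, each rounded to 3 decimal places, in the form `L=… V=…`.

L=2346.014 V=103643.742

2πR = 2π·48 = 301.592895
per-turn = √(301.592895² + 26²) = √(90958.2742 + 676) = √91634.2742 = 302.711536
L = 7.75 × 302.711536 = 2346.014406
V = π·3.75² × L = 44.178647 × 2346.014406 = 103643.741562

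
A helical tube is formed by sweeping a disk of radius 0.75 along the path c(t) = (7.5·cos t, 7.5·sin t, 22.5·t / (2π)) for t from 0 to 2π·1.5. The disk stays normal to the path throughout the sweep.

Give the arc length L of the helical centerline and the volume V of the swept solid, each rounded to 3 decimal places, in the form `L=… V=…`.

L=78.330 V=138.420

2πR = 2π·7.5 = 47.123890
per-turn = √(47.123890² + 22.5²) = √(2220.6610 + 506.25) = √2726.9110 = 52.219833
L = 1.5 × 52.219833 = 78.329750
V = π·0.75² × L = 1.767146 × 78.329750 = 138.420094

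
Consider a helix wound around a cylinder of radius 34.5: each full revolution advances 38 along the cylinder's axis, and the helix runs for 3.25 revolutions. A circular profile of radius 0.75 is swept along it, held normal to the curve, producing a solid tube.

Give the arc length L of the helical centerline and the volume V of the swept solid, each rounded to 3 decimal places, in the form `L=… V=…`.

2πR = 2π·34.5 = 216.769893
per-turn = √(216.769893² + 38²) = √(46989.1866 + 1444) = √48433.1866 = 220.075411
L = 3.25 × 220.075411 = 715.245086
V = π·0.75² × L = 1.767146 × 715.245086 = 1263.942398

L=715.245 V=1263.942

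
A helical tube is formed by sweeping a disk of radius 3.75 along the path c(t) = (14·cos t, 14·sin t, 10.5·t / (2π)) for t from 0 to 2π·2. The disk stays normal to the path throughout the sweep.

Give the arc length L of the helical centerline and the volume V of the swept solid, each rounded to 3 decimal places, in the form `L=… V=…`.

2πR = 2π·14 = 87.964594
per-turn = √(87.964594² + 10.5²) = √(7737.7699 + 110.25) = √7848.0199 = 88.589050
L = 2 × 88.589050 = 177.178101
V = π·3.75² × L = 44.178647 × 177.178101 = 7827.488716

L=177.178 V=7827.489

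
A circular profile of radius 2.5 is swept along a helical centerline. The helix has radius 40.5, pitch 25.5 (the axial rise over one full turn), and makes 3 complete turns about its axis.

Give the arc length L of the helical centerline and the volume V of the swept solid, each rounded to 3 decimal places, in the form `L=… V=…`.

2πR = 2π·40.5 = 254.469005
per-turn = √(254.469005² + 25.5²) = √(64754.4745 + 650.25) = √65404.7245 = 255.743474
L = 3 × 255.743474 = 767.230422
V = π·2.5² × L = 19.634954 × 767.230422 = 15064.534106

L=767.230 V=15064.534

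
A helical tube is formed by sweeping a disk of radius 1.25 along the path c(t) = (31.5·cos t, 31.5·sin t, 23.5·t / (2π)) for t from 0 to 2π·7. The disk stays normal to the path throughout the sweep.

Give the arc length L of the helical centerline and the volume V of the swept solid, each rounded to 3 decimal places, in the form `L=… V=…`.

L=1395.174 V=6848.545

2πR = 2π·31.5 = 197.920337
per-turn = √(197.920337² + 23.5²) = √(39172.4599 + 552.25) = √39724.7099 = 199.310586
L = 7 × 199.310586 = 1395.174105
V = π·1.25² × L = 4.908739 × 1395.174105 = 6848.544874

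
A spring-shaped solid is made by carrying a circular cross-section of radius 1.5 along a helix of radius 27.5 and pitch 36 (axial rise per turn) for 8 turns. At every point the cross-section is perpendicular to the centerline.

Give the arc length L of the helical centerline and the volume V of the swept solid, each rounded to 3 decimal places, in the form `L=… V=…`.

L=1411.984 V=9980.728

2πR = 2π·27.5 = 172.787596
per-turn = √(172.787596² + 36²) = √(29855.5533 + 1296) = √31151.5533 = 176.498026
L = 8 × 176.498026 = 1411.984211
V = π·1.5² × L = 7.068583 × 1411.984211 = 9980.728254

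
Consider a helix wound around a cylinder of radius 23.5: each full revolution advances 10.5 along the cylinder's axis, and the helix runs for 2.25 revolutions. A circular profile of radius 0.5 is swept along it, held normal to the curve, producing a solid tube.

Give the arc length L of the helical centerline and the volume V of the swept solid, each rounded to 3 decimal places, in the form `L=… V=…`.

2πR = 2π·23.5 = 147.654855
per-turn = √(147.654855² + 10.5²) = √(21801.9561 + 110.25) = √21912.2061 = 148.027721
L = 2.25 × 148.027721 = 333.062372
V = π·0.5² × L = 0.785398 × 333.062372 = 261.586575

L=333.062 V=261.587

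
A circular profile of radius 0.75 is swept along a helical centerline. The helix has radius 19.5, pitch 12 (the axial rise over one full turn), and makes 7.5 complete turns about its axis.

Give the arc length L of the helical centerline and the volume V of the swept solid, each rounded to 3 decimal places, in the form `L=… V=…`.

L=923.313 V=1631.628

2πR = 2π·19.5 = 122.522113
per-turn = √(122.522113² + 12²) = √(15011.6683 + 144) = √15155.6683 = 123.108360
L = 7.5 × 123.108360 = 923.312700
V = π·0.75² × L = 1.767146 × 923.312700 = 1631.628222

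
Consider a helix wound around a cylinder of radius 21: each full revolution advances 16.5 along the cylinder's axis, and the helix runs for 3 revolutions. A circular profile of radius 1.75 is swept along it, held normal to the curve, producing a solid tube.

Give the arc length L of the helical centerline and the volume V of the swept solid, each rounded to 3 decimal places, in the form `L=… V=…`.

2πR = 2π·21 = 131.946891
per-turn = √(131.946891² + 16.5²) = √(17409.9822 + 272.25) = √17682.2322 = 132.974555
L = 3 × 132.974555 = 398.923664
V = π·1.75² × L = 9.621128 × 398.923664 = 3838.095432

L=398.924 V=3838.095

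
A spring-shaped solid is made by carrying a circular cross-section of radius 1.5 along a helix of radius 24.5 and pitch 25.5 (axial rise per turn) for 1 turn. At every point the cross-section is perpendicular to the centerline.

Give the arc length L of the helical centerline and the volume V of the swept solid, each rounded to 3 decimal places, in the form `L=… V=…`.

2πR = 2π·24.5 = 153.938040
per-turn = √(153.938040² + 25.5²) = √(23696.9202 + 650.25) = √24347.1702 = 156.035798
L = 1 × 156.035798 = 156.035798
V = π·1.5² × L = 7.068583 × 156.035798 = 1102.952061

L=156.036 V=1102.952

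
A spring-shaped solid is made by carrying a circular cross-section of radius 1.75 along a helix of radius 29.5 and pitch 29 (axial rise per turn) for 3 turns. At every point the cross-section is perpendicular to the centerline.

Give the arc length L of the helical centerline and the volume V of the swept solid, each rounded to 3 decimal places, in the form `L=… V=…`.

L=562.827 V=5415.027

2πR = 2π·29.5 = 185.353967
per-turn = √(185.353967² + 29²) = √(34356.0929 + 841) = √35197.0929 = 187.608883
L = 3 × 187.608883 = 562.826649
V = π·1.75² × L = 9.621128 × 562.826649 = 5415.026947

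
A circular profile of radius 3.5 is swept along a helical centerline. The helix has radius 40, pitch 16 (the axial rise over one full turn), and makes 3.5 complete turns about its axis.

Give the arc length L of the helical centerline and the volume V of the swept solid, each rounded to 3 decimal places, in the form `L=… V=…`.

2πR = 2π·40 = 251.327412
per-turn = √(251.327412² + 16²) = √(63165.4682 + 256) = √63421.4682 = 251.836193
L = 3.5 × 251.836193 = 881.426676
V = π·3.5² × L = 38.484510 × 881.426676 = 33921.273730

L=881.427 V=33921.274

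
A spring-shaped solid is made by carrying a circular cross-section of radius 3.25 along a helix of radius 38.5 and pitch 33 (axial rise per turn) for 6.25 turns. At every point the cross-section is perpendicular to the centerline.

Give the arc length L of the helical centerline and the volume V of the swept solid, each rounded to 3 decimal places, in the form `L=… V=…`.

2πR = 2π·38.5 = 241.902634
per-turn = √(241.902634² + 33²) = √(58516.8845 + 1089) = √59605.8845 = 244.143164
L = 6.25 × 244.143164 = 1525.894775
V = π·3.25² × L = 33.183072 × 1525.894775 = 50633.876785

L=1525.895 V=50633.877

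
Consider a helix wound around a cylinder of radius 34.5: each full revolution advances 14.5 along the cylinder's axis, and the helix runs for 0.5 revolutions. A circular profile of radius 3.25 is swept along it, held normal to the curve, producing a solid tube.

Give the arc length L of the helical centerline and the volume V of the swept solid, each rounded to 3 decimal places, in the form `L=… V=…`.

2πR = 2π·34.5 = 216.769893
per-turn = √(216.769893² + 14.5²) = √(46989.1866 + 210.25) = √47199.4366 = 217.254313
L = 0.5 × 217.254313 = 108.627157
V = π·3.25² × L = 33.183072 × 108.627157 = 3604.582801

L=108.627 V=3604.583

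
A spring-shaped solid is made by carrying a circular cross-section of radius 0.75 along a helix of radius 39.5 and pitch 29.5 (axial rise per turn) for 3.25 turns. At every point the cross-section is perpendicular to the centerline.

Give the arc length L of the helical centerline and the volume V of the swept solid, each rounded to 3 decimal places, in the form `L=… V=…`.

2πR = 2π·39.5 = 248.185820
per-turn = √(248.185820² + 29.5²) = √(61596.2011 + 870.25) = √62466.4511 = 249.932893
L = 3.25 × 249.932893 = 812.281903
V = π·0.75² × L = 1.767146 × 812.281903 = 1435.420608

L=812.282 V=1435.421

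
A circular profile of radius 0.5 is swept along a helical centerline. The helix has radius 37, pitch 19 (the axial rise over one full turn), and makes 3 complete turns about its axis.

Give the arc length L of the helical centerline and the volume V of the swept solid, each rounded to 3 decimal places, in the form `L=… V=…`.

2πR = 2π·37 = 232.477856
per-turn = √(232.477856² + 19²) = √(54045.9537 + 361) = √54406.9537 = 233.252982
L = 3 × 233.252982 = 699.758947
V = π·0.5² × L = 0.785398 × 699.758947 = 549.589391

L=699.759 V=549.589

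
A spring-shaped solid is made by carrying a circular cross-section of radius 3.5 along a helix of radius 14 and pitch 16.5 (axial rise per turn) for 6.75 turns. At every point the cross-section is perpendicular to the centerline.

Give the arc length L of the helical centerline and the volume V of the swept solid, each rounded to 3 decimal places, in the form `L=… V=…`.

2πR = 2π·14 = 87.964594
per-turn = √(87.964594² + 16.5²) = √(7737.7699 + 272.25) = √8010.0199 = 89.498714
L = 6.75 × 89.498714 = 604.116321
V = π·3.5² × L = 38.484510 × 604.116321 = 23249.120605

L=604.116 V=23249.121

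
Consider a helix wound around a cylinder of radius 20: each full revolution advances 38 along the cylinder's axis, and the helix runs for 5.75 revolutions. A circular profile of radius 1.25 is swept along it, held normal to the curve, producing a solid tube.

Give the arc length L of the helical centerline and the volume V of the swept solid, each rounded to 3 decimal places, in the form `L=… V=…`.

L=754.880 V=3705.510

2πR = 2π·20 = 125.663706
per-turn = √(125.663706² + 38²) = √(15791.3670 + 1444) = √17235.3670 = 131.283537
L = 5.75 × 131.283537 = 754.880337
V = π·1.25² × L = 4.908739 × 754.880337 = 3705.510188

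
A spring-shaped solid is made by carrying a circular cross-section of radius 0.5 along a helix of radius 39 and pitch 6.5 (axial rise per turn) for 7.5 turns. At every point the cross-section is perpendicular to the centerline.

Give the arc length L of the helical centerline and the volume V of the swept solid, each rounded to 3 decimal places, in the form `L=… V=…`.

2πR = 2π·39 = 245.044227
per-turn = √(245.044227² + 6.5²) = √(60046.6732 + 42.25) = √60088.9232 = 245.130421
L = 7.5 × 245.130421 = 1838.478156
V = π·0.5² × L = 0.785398 × 1838.478156 = 1443.937367

L=1838.478 V=1443.937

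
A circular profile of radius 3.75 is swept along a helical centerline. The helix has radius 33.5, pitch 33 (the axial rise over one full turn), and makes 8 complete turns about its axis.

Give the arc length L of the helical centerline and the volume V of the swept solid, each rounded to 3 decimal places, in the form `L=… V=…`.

L=1704.463 V=75300.865

2πR = 2π·33.5 = 210.486708
per-turn = √(210.486708² + 33²) = √(44304.6542 + 1089) = √45393.6542 = 213.057866
L = 8 × 213.057866 = 1704.462926
V = π·3.75² × L = 44.178647 × 1704.462926 = 75300.865405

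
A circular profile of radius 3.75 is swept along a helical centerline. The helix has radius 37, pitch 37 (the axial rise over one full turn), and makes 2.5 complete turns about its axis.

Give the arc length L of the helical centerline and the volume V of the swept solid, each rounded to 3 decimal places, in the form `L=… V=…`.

L=588.510 V=25999.554

2πR = 2π·37 = 232.477856
per-turn = √(232.477856² + 37²) = √(54045.9537 + 1369) = √55414.9537 = 235.403810
L = 2.5 × 235.403810 = 588.509525
V = π·3.75² × L = 44.178647 × 588.509525 = 25999.554365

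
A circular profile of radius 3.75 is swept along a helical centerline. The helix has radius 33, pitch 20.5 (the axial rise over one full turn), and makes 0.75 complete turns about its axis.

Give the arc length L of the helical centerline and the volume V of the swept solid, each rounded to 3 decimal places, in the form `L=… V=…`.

2πR = 2π·33 = 207.345115
per-turn = √(207.345115² + 20.5²) = √(42991.9968 + 420.25) = √43412.2468 = 208.356058
L = 0.75 × 208.356058 = 156.267043
V = π·3.75² × L = 44.178647 × 156.267043 = 6903.666494

L=156.267 V=6903.666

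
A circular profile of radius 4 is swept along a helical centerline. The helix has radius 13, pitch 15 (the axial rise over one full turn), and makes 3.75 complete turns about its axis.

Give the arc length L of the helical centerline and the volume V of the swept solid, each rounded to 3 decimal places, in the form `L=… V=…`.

2πR = 2π·13 = 81.681409
per-turn = √(81.681409² + 15²) = √(6671.8526 + 225) = √6896.8526 = 83.047291
L = 3.75 × 83.047291 = 311.427342
V = π·4² × L = 50.265482 × 311.427342 = 15654.045595

L=311.427 V=15654.046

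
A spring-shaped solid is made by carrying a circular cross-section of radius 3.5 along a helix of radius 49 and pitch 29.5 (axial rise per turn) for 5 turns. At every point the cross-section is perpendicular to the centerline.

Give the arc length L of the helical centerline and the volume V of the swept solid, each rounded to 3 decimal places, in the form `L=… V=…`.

2πR = 2π·49 = 307.876080
per-turn = √(307.876080² + 29.5²) = √(94787.6807 + 870.25) = √95657.9307 = 309.286163
L = 5 × 309.286163 = 1546.430815
V = π·3.5² × L = 38.484510 × 1546.430815 = 59513.632188

L=1546.431 V=59513.632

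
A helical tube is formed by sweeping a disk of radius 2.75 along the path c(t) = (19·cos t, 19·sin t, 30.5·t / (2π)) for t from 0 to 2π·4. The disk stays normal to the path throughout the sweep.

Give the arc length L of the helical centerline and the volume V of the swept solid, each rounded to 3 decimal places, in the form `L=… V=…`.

L=492.860 V=11709.522

2πR = 2π·19 = 119.380521
per-turn = √(119.380521² + 30.5²) = √(14251.7088 + 930.25) = √15181.9588 = 123.215091
L = 4 × 123.215091 = 492.860366
V = π·2.75² × L = 23.758294 × 492.860366 = 11709.521688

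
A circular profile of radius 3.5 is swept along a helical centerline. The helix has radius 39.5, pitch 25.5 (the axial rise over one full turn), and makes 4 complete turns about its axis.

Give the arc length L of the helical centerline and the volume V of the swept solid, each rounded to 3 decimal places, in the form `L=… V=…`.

2πR = 2π·39.5 = 248.185820
per-turn = √(248.185820² + 25.5²) = √(61596.2011 + 650.25) = √62246.4511 = 249.492387
L = 4 × 249.492387 = 997.969547
V = π·3.5² × L = 38.484510 × 997.969547 = 38406.369024

L=997.970 V=38406.369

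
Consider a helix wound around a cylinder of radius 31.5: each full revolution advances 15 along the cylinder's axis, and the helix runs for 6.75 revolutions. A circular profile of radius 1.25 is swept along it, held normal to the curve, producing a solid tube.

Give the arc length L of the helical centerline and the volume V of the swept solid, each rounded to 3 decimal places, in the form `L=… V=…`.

L=1339.794 V=6576.696

2πR = 2π·31.5 = 197.920337
per-turn = √(197.920337² + 15²) = √(39172.4599 + 225) = √39397.4599 = 198.487934
L = 6.75 × 198.487934 = 1339.793553
V = π·1.25² × L = 4.908739 × 1339.793553 = 6576.696225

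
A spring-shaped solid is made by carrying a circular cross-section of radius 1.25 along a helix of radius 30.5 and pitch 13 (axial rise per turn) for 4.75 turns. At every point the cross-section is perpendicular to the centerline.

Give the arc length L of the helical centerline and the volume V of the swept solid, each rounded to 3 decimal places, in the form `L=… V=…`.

L=912.369 V=4478.579

2πR = 2π·30.5 = 191.637152
per-turn = √(191.637152² + 13²) = √(36724.7980 + 169) = √36893.7980 = 192.077583
L = 4.75 × 192.077583 = 912.368520
V = π·1.25² × L = 4.908739 × 912.368520 = 4478.578501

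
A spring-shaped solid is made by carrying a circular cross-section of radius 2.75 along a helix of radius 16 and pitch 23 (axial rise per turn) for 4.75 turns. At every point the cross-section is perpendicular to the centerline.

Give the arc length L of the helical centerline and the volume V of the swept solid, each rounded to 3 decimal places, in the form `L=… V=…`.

2πR = 2π·16 = 100.530965
per-turn = √(100.530965² + 23²) = √(10106.4749 + 529) = √10635.4749 = 103.128439
L = 4.75 × 103.128439 = 489.860085
V = π·2.75² × L = 23.758294 × 489.860085 = 11638.240128

L=489.860 V=11638.240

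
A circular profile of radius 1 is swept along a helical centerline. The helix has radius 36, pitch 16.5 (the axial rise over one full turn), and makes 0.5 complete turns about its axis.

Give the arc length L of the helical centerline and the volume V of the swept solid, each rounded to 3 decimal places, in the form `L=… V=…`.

2πR = 2π·36 = 226.194671
per-turn = √(226.194671² + 16.5²) = √(51164.0292 + 272.25) = √51436.2792 = 226.795677
L = 0.5 × 226.795677 = 113.397839
V = π·1² × L = 3.141593 × 113.397839 = 356.249817

L=113.398 V=356.250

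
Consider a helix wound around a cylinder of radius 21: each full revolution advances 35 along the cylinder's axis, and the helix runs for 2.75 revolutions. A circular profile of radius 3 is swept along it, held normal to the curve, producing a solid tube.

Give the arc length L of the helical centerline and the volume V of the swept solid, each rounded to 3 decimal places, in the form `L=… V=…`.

2πR = 2π·21 = 131.946891
per-turn = √(131.946891² + 35²) = √(17409.9822 + 1225) = √18634.9822 = 136.510008
L = 2.75 × 136.510008 = 375.402521
V = π·3² × L = 28.274334 × 375.402521 = 10614.256213

L=375.403 V=10614.256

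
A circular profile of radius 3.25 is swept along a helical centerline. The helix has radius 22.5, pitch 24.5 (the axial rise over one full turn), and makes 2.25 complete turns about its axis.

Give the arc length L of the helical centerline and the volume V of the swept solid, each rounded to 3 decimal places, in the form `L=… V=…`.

L=322.828 V=10712.410

2πR = 2π·22.5 = 141.371669
per-turn = √(141.371669² + 24.5²) = √(19985.9489 + 600.25) = √20586.1989 = 143.478915
L = 2.25 × 143.478915 = 322.827558
V = π·3.25² × L = 33.183072 × 322.827558 = 10712.410220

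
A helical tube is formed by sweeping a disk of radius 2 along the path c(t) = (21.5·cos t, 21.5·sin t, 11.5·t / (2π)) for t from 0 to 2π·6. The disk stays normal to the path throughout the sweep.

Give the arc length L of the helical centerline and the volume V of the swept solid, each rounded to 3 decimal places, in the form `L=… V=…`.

L=813.463 V=10222.272

2πR = 2π·21.5 = 135.088484
per-turn = √(135.088484² + 11.5²) = √(18248.8985 + 132.25) = √18381.1485 = 135.577094
L = 6 × 135.577094 = 813.462567
V = π·2² × L = 12.566371 × 813.462567 = 10222.272094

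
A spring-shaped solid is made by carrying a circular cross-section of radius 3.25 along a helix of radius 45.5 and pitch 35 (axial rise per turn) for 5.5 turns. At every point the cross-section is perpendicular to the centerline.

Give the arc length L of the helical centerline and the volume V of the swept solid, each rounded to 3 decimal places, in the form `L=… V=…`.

2πR = 2π·45.5 = 285.884931
per-turn = √(285.884931² + 35²) = √(81730.1940 + 1225) = √82955.1940 = 288.019433
L = 5.5 × 288.019433 = 1584.106884
V = π·3.25² × L = 33.183072 × 1584.106884 = 52565.533426

L=1584.107 V=52565.533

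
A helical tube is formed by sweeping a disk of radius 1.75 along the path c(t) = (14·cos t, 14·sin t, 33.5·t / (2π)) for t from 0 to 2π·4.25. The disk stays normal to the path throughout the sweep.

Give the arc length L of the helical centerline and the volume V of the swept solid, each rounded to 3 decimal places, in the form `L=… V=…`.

2πR = 2π·14 = 87.964594
per-turn = √(87.964594² + 33.5²) = √(7737.7699 + 1122.25) = √8860.0199 = 94.127678
L = 4.25 × 94.127678 = 400.042633
V = π·1.75² × L = 9.621128 × 400.042633 = 3848.861182

L=400.043 V=3848.861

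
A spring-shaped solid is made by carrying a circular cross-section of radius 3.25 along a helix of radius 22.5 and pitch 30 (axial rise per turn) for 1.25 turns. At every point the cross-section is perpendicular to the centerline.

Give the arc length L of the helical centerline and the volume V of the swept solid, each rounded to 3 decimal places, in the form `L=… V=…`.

2πR = 2π·22.5 = 141.371669
per-turn = √(141.371669² + 30²) = √(19985.9489 + 900) = √20885.9489 = 144.519718
L = 1.25 × 144.519718 = 180.649648
V = π·3.25² × L = 33.183072 × 180.649648 = 5994.510336

L=180.650 V=5994.510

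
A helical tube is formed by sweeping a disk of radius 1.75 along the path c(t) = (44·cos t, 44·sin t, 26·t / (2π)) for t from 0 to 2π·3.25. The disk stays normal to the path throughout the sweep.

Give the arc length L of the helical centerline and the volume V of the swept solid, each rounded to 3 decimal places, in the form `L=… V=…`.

L=902.460 V=8682.685

2πR = 2π·44 = 276.460154
per-turn = √(276.460154² + 26²) = √(76430.2165 + 676) = √77106.2165 = 277.680061
L = 3.25 × 277.680061 = 902.460199
V = π·1.75² × L = 9.621128 × 902.460199 = 8682.684644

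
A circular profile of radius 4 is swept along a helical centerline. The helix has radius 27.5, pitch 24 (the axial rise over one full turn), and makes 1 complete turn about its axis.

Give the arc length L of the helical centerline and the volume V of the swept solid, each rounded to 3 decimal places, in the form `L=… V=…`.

L=174.446 V=8768.633

2πR = 2π·27.5 = 172.787596
per-turn = √(172.787596² + 24²) = √(29855.5533 + 576) = √30431.5533 = 174.446420
L = 1 × 174.446420 = 174.446420
V = π·4² × L = 50.265482 × 174.446420 = 8768.633444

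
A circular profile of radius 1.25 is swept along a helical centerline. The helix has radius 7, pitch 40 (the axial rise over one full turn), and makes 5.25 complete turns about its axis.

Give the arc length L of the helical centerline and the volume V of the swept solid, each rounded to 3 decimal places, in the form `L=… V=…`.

L=312.119 V=1532.109

2πR = 2π·7 = 43.982297
per-turn = √(43.982297² + 40²) = √(1934.4425 + 1600) = √3534.4425 = 59.451177
L = 5.25 × 59.451177 = 312.118680
V = π·1.25² × L = 4.908739 × 312.118680 = 1532.108987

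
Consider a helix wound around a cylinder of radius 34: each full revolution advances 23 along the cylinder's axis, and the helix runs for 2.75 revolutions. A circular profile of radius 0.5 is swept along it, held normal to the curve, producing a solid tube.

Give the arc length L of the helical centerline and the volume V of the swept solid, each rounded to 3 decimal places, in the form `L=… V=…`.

L=590.873 V=464.070

2πR = 2π·34 = 213.628300
per-turn = √(213.628300² + 23²) = √(45637.0508 + 529) = √46166.0508 = 214.862865
L = 2.75 × 214.862865 = 590.872879
V = π·0.5² × L = 0.785398 × 590.872879 = 464.070474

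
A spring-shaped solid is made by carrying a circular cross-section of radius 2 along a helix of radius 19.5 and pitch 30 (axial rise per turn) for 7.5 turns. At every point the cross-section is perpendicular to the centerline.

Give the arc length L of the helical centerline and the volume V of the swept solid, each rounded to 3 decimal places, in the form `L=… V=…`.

L=946.061 V=11888.553

2πR = 2π·19.5 = 122.522113
per-turn = √(122.522113² + 30²) = √(15011.6683 + 900) = √15911.6683 = 126.141461
L = 7.5 × 126.141461 = 946.060961
V = π·2² × L = 12.566371 × 946.060961 = 11888.552657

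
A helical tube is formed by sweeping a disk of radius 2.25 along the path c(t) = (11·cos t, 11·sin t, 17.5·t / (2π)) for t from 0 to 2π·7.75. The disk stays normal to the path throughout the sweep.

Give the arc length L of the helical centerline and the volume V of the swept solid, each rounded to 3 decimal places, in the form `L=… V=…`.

2πR = 2π·11 = 69.115038
per-turn = √(69.115038² + 17.5²) = √(4776.8885 + 306.25) = √5083.1385 = 71.296133
L = 7.75 × 71.296133 = 552.545028
V = π·2.25² × L = 15.904313 × 552.545028 = 8787.848966

L=552.545 V=8787.849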